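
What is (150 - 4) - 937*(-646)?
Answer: 605448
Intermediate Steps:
(150 - 4) - 937*(-646) = 146 + 605302 = 605448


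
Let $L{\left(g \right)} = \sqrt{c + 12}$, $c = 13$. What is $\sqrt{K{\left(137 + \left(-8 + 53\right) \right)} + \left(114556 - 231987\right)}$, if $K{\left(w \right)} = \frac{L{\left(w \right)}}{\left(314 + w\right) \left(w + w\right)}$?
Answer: $\frac{3 i \sqrt{6645480621871}}{22568} \approx 342.68 i$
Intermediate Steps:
$L{\left(g \right)} = 5$ ($L{\left(g \right)} = \sqrt{13 + 12} = \sqrt{25} = 5$)
$K{\left(w \right)} = \frac{5}{2 w \left(314 + w\right)}$ ($K{\left(w \right)} = \frac{5}{\left(314 + w\right) \left(w + w\right)} = \frac{5}{\left(314 + w\right) 2 w} = \frac{5}{2 w \left(314 + w\right)}$)
$\sqrt{K{\left(137 + \left(-8 + 53\right) \right)} + \left(114556 - 231987\right)} = \sqrt{\frac{5}{2 \left(137 + \left(-8 + 53\right)\right) \left(314 + \left(137 + \left(-8 + 53\right)\right)\right)} + \left(114556 - 231987\right)} = \sqrt{\frac{5}{2 \left(137 + 45\right) \left(314 + \left(137 + 45\right)\right)} - 117431} = \sqrt{\frac{5}{2 \cdot 182 \left(314 + 182\right)} - 117431} = \sqrt{\frac{5}{2} \cdot \frac{1}{182} \cdot \frac{1}{496} - 117431} = \sqrt{\frac{5}{180544} - 117431} = \sqrt{- \frac{21201462459}{180544}} = \frac{3 i \sqrt{6645480621871}}{22568}$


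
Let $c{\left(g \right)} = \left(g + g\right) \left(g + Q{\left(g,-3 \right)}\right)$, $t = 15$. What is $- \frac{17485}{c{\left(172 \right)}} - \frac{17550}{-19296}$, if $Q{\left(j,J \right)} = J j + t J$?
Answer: $\frac{18651815}{17931344} \approx 1.0402$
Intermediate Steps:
$Q{\left(j,J \right)} = 15 J + J j$ ($Q{\left(j,J \right)} = J j + 15 J = 15 J + J j$)
$c{\left(g \right)} = 2 g \left(-45 - 2 g\right)$ ($c{\left(g \right)} = \left(g + g\right) \left(g - 3 \left(15 + g\right)\right) = 2 g \left(g - \left(45 + 3 g\right)\right) = 2 g \left(-45 - 2 g\right)$)
$- \frac{17485}{c{\left(172 \right)}} - \frac{17550}{-19296} = - \frac{17485}{2 \cdot 172 \left(-45 - 344\right)} - \frac{17550}{-19296} = - \frac{17485}{2 \cdot 172 \left(-45 - 344\right)} - - \frac{975}{1072} = - \frac{17485}{2 \cdot 172 \left(-389\right)} + \frac{975}{1072} = - \frac{17485}{-133816} + \frac{975}{1072} = \left(-17485\right) \left(- \frac{1}{133816}\right) + \frac{975}{1072} = \frac{17485}{133816} + \frac{975}{1072} = \frac{18651815}{17931344}$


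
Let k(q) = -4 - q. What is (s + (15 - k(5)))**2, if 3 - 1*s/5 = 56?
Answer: 58081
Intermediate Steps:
s = -265 (s = 15 - 5*56 = 15 - 280 = -265)
(s + (15 - k(5)))**2 = (-265 + (15 - (-4 - 1*5)))**2 = (-265 + (15 - (-4 - 5)))**2 = (-265 + (15 - 1*(-9)))**2 = (-265 + (15 + 9))**2 = (-265 + 24)**2 = (-241)**2 = 58081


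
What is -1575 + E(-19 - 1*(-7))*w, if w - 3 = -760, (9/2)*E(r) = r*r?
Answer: -25799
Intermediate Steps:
E(r) = 2*r²/9 (E(r) = 2*(r*r)/9 = 2*r²/9)
w = -757 (w = 3 - 760 = -757)
-1575 + E(-19 - 1*(-7))*w = -1575 + (2*(-19 - 1*(-7))²/9)*(-757) = -1575 + (2*(-19 + 7)²/9)*(-757) = -1575 + ((2/9)*(-12)²)*(-757) = -1575 + ((2/9)*144)*(-757) = -1575 + 32*(-757) = -1575 - 24224 = -25799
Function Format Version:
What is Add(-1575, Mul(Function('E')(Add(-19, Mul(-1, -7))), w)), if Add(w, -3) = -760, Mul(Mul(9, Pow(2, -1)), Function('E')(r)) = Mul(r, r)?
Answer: -25799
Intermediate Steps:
Function('E')(r) = Mul(Rational(2, 9), Pow(r, 2)) (Function('E')(r) = Mul(Rational(2, 9), Mul(r, r)) = Mul(Rational(2, 9), Pow(r, 2)))
w = -757 (w = Add(3, -760) = -757)
Add(-1575, Mul(Function('E')(Add(-19, Mul(-1, -7))), w)) = Add(-1575, Mul(Mul(Rational(2, 9), Pow(Add(-19, Mul(-1, -7)), 2)), -757)) = Add(-1575, Mul(Mul(Rational(2, 9), Pow(Add(-19, 7), 2)), -757)) = Add(-1575, Mul(Mul(Rational(2, 9), Pow(-12, 2)), -757)) = Add(-1575, Mul(Mul(Rational(2, 9), 144), -757)) = Add(-1575, Mul(32, -757)) = Add(-1575, -24224) = -25799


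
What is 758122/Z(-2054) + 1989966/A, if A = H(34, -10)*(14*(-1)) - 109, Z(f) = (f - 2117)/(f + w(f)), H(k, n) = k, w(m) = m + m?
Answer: 908185097918/813345 ≈ 1.1166e+6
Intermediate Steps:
w(m) = 2*m
Z(f) = (-2117 + f)/(3*f) (Z(f) = (f - 2117)/(f + 2*f) = (-2117 + f)/((3*f)) = (-2117 + f)*(1/(3*f)) = (-2117 + f)/(3*f))
A = -585 (A = 34*(14*(-1)) - 109 = 34*(-14) - 109 = -476 - 109 = -585)
758122/Z(-2054) + 1989966/A = 758122/(((⅓)*(-2117 - 2054)/(-2054))) + 1989966/(-585) = 758122/(((⅓)*(-1/2054)*(-4171))) + 1989966*(-1/585) = 758122/(4171/6162) - 663322/195 = 758122*(6162/4171) - 663322/195 = 4671547764/4171 - 663322/195 = 908185097918/813345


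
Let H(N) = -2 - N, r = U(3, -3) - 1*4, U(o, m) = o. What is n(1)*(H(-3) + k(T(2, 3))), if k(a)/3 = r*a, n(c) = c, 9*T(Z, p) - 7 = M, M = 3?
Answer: -7/3 ≈ -2.3333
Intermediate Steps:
T(Z, p) = 10/9 (T(Z, p) = 7/9 + (1/9)*3 = 7/9 + 1/3 = 10/9)
r = -1 (r = 3 - 1*4 = 3 - 4 = -1)
k(a) = -3*a (k(a) = 3*(-a) = -3*a)
n(1)*(H(-3) + k(T(2, 3))) = 1*((-2 - 1*(-3)) - 3*10/9) = 1*((-2 + 3) - 10/3) = 1*(1 - 10/3) = 1*(-7/3) = -7/3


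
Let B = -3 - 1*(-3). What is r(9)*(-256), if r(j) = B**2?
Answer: 0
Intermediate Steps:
B = 0 (B = -3 + 3 = 0)
r(j) = 0 (r(j) = 0**2 = 0)
r(9)*(-256) = 0*(-256) = 0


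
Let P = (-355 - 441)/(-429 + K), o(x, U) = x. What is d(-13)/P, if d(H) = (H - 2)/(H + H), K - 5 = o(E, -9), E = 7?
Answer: 6255/20696 ≈ 0.30223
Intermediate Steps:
K = 12 (K = 5 + 7 = 12)
d(H) = (-2 + H)/(2*H) (d(H) = (-2 + H)/((2*H)) = (-2 + H)*(1/(2*H)) = (-2 + H)/(2*H))
P = 796/417 (P = (-355 - 441)/(-429 + 12) = -796/(-417) = -796*(-1/417) = 796/417 ≈ 1.9089)
d(-13)/P = ((1/2)*(-2 - 13)/(-13))/(796/417) = ((1/2)*(-1/13)*(-15))*(417/796) = (15/26)*(417/796) = 6255/20696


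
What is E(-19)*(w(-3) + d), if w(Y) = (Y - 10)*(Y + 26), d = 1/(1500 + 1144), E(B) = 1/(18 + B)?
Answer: 790555/2644 ≈ 299.00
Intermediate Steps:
d = 1/2644 ≈ 0.00037821
w(Y) = (-10 + Y)*(26 + Y)
E(-19)*(w(-3) + d) = ((-260 + (-3)² + 16*(-3)) + 1/2644)/(18 - 19) = ((-260 + 9 - 48) + 1/2644)/(-1) = -(-299 + 1/2644) = -1*(-790555/2644) = 790555/2644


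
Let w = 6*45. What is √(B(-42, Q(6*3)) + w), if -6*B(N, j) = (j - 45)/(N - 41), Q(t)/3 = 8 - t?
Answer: 17*√25730/166 ≈ 16.427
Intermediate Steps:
w = 270
Q(t) = 24 - 3*t (Q(t) = 3*(8 - t) = 24 - 3*t)
B(N, j) = -(-45 + j)/(6*(-41 + N)) (B(N, j) = -(j - 45)/(6*(N - 41)) = -(-45 + j)/(6*(-41 + N)))
√(B(-42, Q(6*3)) + w) = √((45 - (24 - 18*3))/(6*(-41 - 42)) + 270) = √((⅙)*(45 - (24 - 3*18))/(-83) + 270) = √((⅙)*(-1/83)*(45 - (24 - 54)) + 270) = √((⅙)*(-1/83)*(45 - 1*(-30)) + 270) = √((⅙)*(-1/83)*(45 + 30) + 270) = √((⅙)*(-1/83)*75 + 270) = √(-25/166 + 270) = √(44795/166) = 17*√25730/166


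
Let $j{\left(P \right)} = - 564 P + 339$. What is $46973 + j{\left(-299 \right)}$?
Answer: $215948$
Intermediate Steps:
$j{\left(P \right)} = 339 - 564 P$
$46973 + j{\left(-299 \right)} = 46973 + \left(339 - -168636\right) = 46973 + \left(339 + 168636\right) = 46973 + 168975 = 215948$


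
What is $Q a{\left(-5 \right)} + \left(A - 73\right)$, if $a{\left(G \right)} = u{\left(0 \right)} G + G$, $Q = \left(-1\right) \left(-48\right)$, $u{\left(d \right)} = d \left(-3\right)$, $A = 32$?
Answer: $-281$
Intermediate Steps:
$u{\left(d \right)} = - 3 d$
$Q = 48$
$a{\left(G \right)} = G$ ($a{\left(G \right)} = \left(-3\right) 0 G + G = 0 G + G = 0 + G = G$)
$Q a{\left(-5 \right)} + \left(A - 73\right) = 48 \left(-5\right) + \left(32 - 73\right) = -240 + \left(32 - 73\right) = -240 - 41 = -281$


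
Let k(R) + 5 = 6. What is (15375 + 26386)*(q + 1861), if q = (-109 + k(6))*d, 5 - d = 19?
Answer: 140859853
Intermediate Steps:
d = -14 (d = 5 - 1*19 = 5 - 19 = -14)
k(R) = 1 (k(R) = -5 + 6 = 1)
q = 1512 (q = (-109 + 1)*(-14) = -108*(-14) = 1512)
(15375 + 26386)*(q + 1861) = (15375 + 26386)*(1512 + 1861) = 41761*3373 = 140859853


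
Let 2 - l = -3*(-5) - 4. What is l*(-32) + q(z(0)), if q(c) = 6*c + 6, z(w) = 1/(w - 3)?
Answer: 292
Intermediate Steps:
l = -9 (l = 2 - (-3*(-5) - 4) = 2 - (15 - 4) = 2 - 1*11 = 2 - 11 = -9)
z(w) = 1/(-3 + w)
q(c) = 6 + 6*c
l*(-32) + q(z(0)) = -9*(-32) + (6 + 6/(-3 + 0)) = 288 + (6 + 6/(-3)) = 288 + (6 + 6*(-⅓)) = 288 + (6 - 2) = 288 + 4 = 292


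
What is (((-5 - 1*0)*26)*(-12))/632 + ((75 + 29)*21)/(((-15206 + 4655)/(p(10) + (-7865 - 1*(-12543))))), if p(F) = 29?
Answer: -270023169/277843 ≈ -971.86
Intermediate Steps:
(((-5 - 1*0)*26)*(-12))/632 + ((75 + 29)*21)/(((-15206 + 4655)/(p(10) + (-7865 - 1*(-12543))))) = (((-5 - 1*0)*26)*(-12))/632 + ((75 + 29)*21)/(((-15206 + 4655)/(29 + (-7865 - 1*(-12543))))) = (((-5 + 0)*26)*(-12))*(1/632) + (104*21)/((-10551/(29 + (-7865 + 12543)))) = (-5*26*(-12))*(1/632) + 2184/((-10551/(29 + 4678))) = -130*(-12)*(1/632) + 2184/((-10551/4707)) = 1560*(1/632) + 2184/((-10551*1/4707)) = 195/79 + 2184/(-3517/1569) = 195/79 + 2184*(-1569/3517) = 195/79 - 3426696/3517 = -270023169/277843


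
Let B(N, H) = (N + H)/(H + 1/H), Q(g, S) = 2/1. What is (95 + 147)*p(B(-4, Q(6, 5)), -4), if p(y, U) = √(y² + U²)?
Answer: 968*√26/5 ≈ 987.17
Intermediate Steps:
Q(g, S) = 2 (Q(g, S) = 2*1 = 2)
B(N, H) = (H + N)/(H + 1/H)
p(y, U) = √(U² + y²)
(95 + 147)*p(B(-4, Q(6, 5)), -4) = (95 + 147)*√((-4)² + (2*(2 - 4)/(1 + 2²))²) = 242*√(16 + (2*(-2)/(1 + 4))²) = 242*√(16 + (2*(-2)/5)²) = 242*√(16 + (2*(⅕)*(-2))²) = 242*√(16 + (-⅘)²) = 242*√(16 + 16/25) = 242*√(416/25) = 242*(4*√26/5) = 968*√26/5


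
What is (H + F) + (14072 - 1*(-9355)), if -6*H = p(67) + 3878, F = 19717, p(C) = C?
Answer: 84973/2 ≈ 42487.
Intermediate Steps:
H = -1315/2 (H = -(67 + 3878)/6 = -1/6*3945 = -1315/2 ≈ -657.50)
(H + F) + (14072 - 1*(-9355)) = (-1315/2 + 19717) + (14072 - 1*(-9355)) = 38119/2 + (14072 + 9355) = 38119/2 + 23427 = 84973/2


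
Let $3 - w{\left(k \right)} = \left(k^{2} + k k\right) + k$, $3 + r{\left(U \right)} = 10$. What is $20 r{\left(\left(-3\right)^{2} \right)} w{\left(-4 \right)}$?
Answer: $-3500$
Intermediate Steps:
$r{\left(U \right)} = 7$ ($r{\left(U \right)} = -3 + 10 = 7$)
$w{\left(k \right)} = 3 - k - 2 k^{2}$ ($w{\left(k \right)} = 3 - \left(\left(k^{2} + k k\right) + k\right) = 3 - \left(\left(k^{2} + k^{2}\right) + k\right) = 3 - \left(2 k^{2} + k\right) = 3 - \left(k + 2 k^{2}\right) = 3 - k - 2 k^{2}$)
$20 r{\left(\left(-3\right)^{2} \right)} w{\left(-4 \right)} = 20 \cdot 7 \left(3 - -4 - 2 \left(-4\right)^{2}\right) = 140 \left(3 + 4 - 32\right) = 140 \left(-25\right) = -3500$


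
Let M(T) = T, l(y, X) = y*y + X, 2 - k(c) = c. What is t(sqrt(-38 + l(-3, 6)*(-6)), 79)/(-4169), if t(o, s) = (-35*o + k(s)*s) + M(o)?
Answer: 553/379 + 272*I*sqrt(2)/4169 ≈ 1.4591 + 0.092268*I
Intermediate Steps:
k(c) = 2 - c
l(y, X) = X + y**2 (l(y, X) = y**2 + X = X + y**2)
t(o, s) = -34*o + s*(2 - s) (t(o, s) = (-35*o + (2 - s)*s) + o = (-35*o + s*(2 - s)) + o = -34*o + s*(2 - s))
t(sqrt(-38 + l(-3, 6)*(-6)), 79)/(-4169) = (-34*sqrt(-38 + (6 + (-3)**2)*(-6)) - 1*79*(-2 + 79))/(-4169) = (-34*sqrt(-38 + (6 + 9)*(-6)) - 1*79*77)*(-1/4169) = (-34*sqrt(-38 + 15*(-6)) - 6083)*(-1/4169) = (-34*sqrt(-38 - 90) - 6083)*(-1/4169) = (-272*I*sqrt(2) - 6083)*(-1/4169) = (-6083 - 272*I*sqrt(2))*(-1/4169) = 553/379 + 272*I*sqrt(2)/4169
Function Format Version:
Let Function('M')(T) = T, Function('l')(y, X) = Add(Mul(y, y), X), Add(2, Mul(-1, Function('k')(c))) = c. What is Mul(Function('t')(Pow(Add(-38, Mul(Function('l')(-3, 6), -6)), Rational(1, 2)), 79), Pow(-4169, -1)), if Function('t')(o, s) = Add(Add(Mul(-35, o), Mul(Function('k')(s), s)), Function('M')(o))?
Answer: Add(Rational(553, 379), Mul(Rational(272, 4169), I, Pow(2, Rational(1, 2)))) ≈ Add(1.4591, Mul(0.092268, I))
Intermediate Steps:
Function('k')(c) = Add(2, Mul(-1, c))
Function('l')(y, X) = Add(X, Pow(y, 2)) (Function('l')(y, X) = Add(Pow(y, 2), X) = Add(X, Pow(y, 2)))
Function('t')(o, s) = Add(Mul(-34, o), Mul(s, Add(2, Mul(-1, s)))) (Function('t')(o, s) = Add(Add(Mul(-35, o), Mul(Add(2, Mul(-1, s)), s)), o) = Add(Add(Mul(-35, o), Mul(s, Add(2, Mul(-1, s)))), o) = Add(Mul(-34, o), Mul(s, Add(2, Mul(-1, s)))))
Mul(Function('t')(Pow(Add(-38, Mul(Function('l')(-3, 6), -6)), Rational(1, 2)), 79), Pow(-4169, -1)) = Mul(Add(Mul(-34, Pow(Add(-38, Mul(Add(6, Pow(-3, 2)), -6)), Rational(1, 2))), Mul(-1, 79, Add(-2, 79))), Pow(-4169, -1)) = Mul(Add(Mul(-34, Pow(Add(-38, Mul(Add(6, 9), -6)), Rational(1, 2))), Mul(-1, 79, 77)), Rational(-1, 4169)) = Mul(Add(Mul(-34, Pow(Add(-38, Mul(15, -6)), Rational(1, 2))), -6083), Rational(-1, 4169)) = Mul(Add(Mul(-34, Pow(Add(-38, -90), Rational(1, 2))), -6083), Rational(-1, 4169)) = Mul(Add(Mul(-34, Pow(-128, Rational(1, 2))), -6083), Rational(-1, 4169)) = Mul(Add(Mul(-34, Mul(8, I, Pow(2, Rational(1, 2)))), -6083), Rational(-1, 4169)) = Mul(Add(Mul(-272, I, Pow(2, Rational(1, 2))), -6083), Rational(-1, 4169)) = Mul(Add(-6083, Mul(-272, I, Pow(2, Rational(1, 2)))), Rational(-1, 4169)) = Add(Rational(553, 379), Mul(Rational(272, 4169), I, Pow(2, Rational(1, 2))))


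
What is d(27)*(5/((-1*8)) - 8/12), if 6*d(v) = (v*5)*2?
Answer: -465/8 ≈ -58.125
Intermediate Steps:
d(v) = 5*v/3 (d(v) = ((v*5)*2)/6 = ((5*v)*2)/6 = (10*v)/6 = 5*v/3)
d(27)*(5/((-1*8)) - 8/12) = ((5/3)*27)*(5/((-1*8)) - 8/12) = 45*(5/(-8) - 8*1/12) = 45*(5*(-1/8) - 2/3) = 45*(-5/8 - 2/3) = 45*(-31/24) = -465/8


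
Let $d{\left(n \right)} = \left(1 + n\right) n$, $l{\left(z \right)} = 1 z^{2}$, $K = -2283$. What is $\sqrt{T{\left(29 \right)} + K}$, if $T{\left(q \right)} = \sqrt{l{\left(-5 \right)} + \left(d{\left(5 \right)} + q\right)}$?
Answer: $\sqrt{-2283 + 2 \sqrt{21}} \approx 47.685 i$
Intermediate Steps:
$l{\left(z \right)} = z^{2}$
$d{\left(n \right)} = n \left(1 + n\right)$
$T{\left(q \right)} = \sqrt{55 + q}$ ($T{\left(q \right)} = \sqrt{\left(-5\right)^{2} + \left(5 \left(1 + 5\right) + q\right)} = \sqrt{25 + \left(5 \cdot 6 + q\right)} = \sqrt{25 + \left(30 + q\right)} = \sqrt{55 + q}$)
$\sqrt{T{\left(29 \right)} + K} = \sqrt{\sqrt{55 + 29} - 2283} = \sqrt{\sqrt{84} - 2283} = \sqrt{2 \sqrt{21} - 2283} = \sqrt{-2283 + 2 \sqrt{21}}$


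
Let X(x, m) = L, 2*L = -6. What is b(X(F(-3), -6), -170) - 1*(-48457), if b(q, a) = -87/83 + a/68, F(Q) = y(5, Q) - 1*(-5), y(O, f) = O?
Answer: 8043273/166 ≈ 48453.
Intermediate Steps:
L = -3 (L = (½)*(-6) = -3)
F(Q) = 10 (F(Q) = 5 - 1*(-5) = 5 + 5 = 10)
X(x, m) = -3
b(q, a) = -87/83 + a/68 (b(q, a) = -87*1/83 + a*(1/68) = -87/83 + a/68)
b(X(F(-3), -6), -170) - 1*(-48457) = (-87/83 + (1/68)*(-170)) - 1*(-48457) = (-87/83 - 5/2) + 48457 = -589/166 + 48457 = 8043273/166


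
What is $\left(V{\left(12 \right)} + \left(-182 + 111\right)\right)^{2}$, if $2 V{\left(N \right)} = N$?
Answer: $4225$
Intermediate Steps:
$V{\left(N \right)} = \frac{N}{2}$
$\left(V{\left(12 \right)} + \left(-182 + 111\right)\right)^{2} = \left(\frac{1}{2} \cdot 12 + \left(-182 + 111\right)\right)^{2} = \left(6 - 71\right)^{2} = \left(-65\right)^{2} = 4225$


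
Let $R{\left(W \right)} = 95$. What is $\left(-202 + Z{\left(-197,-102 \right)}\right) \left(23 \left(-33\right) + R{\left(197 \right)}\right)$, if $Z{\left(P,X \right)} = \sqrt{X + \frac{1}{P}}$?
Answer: $134128 - \frac{664 i \sqrt{3958715}}{197} \approx 1.3413 \cdot 10^{5} - 6706.2 i$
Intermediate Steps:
$\left(-202 + Z{\left(-197,-102 \right)}\right) \left(23 \left(-33\right) + R{\left(197 \right)}\right) = \left(-202 + \sqrt{-102 + \frac{1}{-197}}\right) \left(23 \left(-33\right) + 95\right) = \left(-202 + \sqrt{-102 - \frac{1}{197}}\right) \left(-759 + 95\right) = \left(-202 + \sqrt{- \frac{20095}{197}}\right) \left(-664\right) = \left(-202 + \frac{i \sqrt{3958715}}{197}\right) \left(-664\right) = 134128 - \frac{664 i \sqrt{3958715}}{197}$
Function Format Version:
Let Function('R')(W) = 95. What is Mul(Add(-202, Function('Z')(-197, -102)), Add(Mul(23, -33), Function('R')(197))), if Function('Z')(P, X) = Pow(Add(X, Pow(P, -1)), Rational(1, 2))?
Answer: Add(134128, Mul(Rational(-664, 197), I, Pow(3958715, Rational(1, 2)))) ≈ Add(1.3413e+5, Mul(-6706.2, I))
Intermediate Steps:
Mul(Add(-202, Function('Z')(-197, -102)), Add(Mul(23, -33), Function('R')(197))) = Mul(Add(-202, Pow(Add(-102, Pow(-197, -1)), Rational(1, 2))), Add(Mul(23, -33), 95)) = Mul(Add(-202, Pow(Add(-102, Rational(-1, 197)), Rational(1, 2))), Add(-759, 95)) = Mul(Add(-202, Pow(Rational(-20095, 197), Rational(1, 2))), -664) = Mul(Add(-202, Mul(Rational(1, 197), I, Pow(3958715, Rational(1, 2)))), -664) = Add(134128, Mul(Rational(-664, 197), I, Pow(3958715, Rational(1, 2))))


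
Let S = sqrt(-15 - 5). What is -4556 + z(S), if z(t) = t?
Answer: -4556 + 2*I*sqrt(5) ≈ -4556.0 + 4.4721*I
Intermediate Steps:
S = 2*I*sqrt(5) (S = sqrt(-20) = 2*I*sqrt(5) ≈ 4.4721*I)
-4556 + z(S) = -4556 + 2*I*sqrt(5)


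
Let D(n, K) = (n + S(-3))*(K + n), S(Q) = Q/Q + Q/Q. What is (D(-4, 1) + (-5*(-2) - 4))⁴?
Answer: 20736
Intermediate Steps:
S(Q) = 2 (S(Q) = 1 + 1 = 2)
D(n, K) = (2 + n)*(K + n) (D(n, K) = (n + 2)*(K + n) = (2 + n)*(K + n))
(D(-4, 1) + (-5*(-2) - 4))⁴ = (((-4)² + 2*1 + 2*(-4) + 1*(-4)) + (-5*(-2) - 4))⁴ = ((16 + 2 - 8 - 4) + (10 - 4))⁴ = (6 + 6)⁴ = 12⁴ = 20736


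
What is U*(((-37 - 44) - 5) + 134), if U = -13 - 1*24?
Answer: -1776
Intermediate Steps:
U = -37 (U = -13 - 24 = -37)
U*(((-37 - 44) - 5) + 134) = -37*(((-37 - 44) - 5) + 134) = -37*((-81 - 5) + 134) = -37*(-86 + 134) = -37*48 = -1776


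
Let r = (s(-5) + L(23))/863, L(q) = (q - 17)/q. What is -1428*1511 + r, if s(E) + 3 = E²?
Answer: -42828345580/19849 ≈ -2.1577e+6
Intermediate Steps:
L(q) = (-17 + q)/q
s(E) = -3 + E²
r = 512/19849 (r = ((-3 + (-5)²) + (-17 + 23)/23)/863 = ((-3 + 25) + (1/23)*6)*(1/863) = (22 + 6/23)*(1/863) = (512/23)*(1/863) = 512/19849 ≈ 0.025795)
-1428*1511 + r = -1428*1511 + 512/19849 = -2157708 + 512/19849 = -42828345580/19849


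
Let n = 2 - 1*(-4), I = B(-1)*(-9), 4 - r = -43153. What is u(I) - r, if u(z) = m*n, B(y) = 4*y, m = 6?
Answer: -43121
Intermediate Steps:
r = 43157 (r = 4 - 1*(-43153) = 4 + 43153 = 43157)
I = 36 (I = (4*(-1))*(-9) = -4*(-9) = 36)
n = 6 (n = 2 + 4 = 6)
u(z) = 36 (u(z) = 6*6 = 36)
u(I) - r = 36 - 1*43157 = 36 - 43157 = -43121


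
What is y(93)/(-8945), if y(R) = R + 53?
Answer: -146/8945 ≈ -0.016322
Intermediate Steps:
y(R) = 53 + R
y(93)/(-8945) = (53 + 93)/(-8945) = 146*(-1/8945) = -146/8945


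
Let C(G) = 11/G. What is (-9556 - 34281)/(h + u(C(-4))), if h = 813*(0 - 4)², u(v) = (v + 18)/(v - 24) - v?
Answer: -18762236/5568357 ≈ -3.3694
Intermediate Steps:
u(v) = -v + (18 + v)/(-24 + v) (u(v) = (18 + v)/(-24 + v) - v = -v + (18 + v)/(-24 + v))
h = 13008 (h = 813*(-4)² = 813*16 = 13008)
(-9556 - 34281)/(h + u(C(-4))) = (-9556 - 34281)/(13008 + (18 - (11/(-4))² + 25*(11/(-4)))/(-24 + 11/(-4))) = -43837/(13008 + (18 - (11*(-¼))² + 25*(11*(-¼)))/(-24 + 11*(-¼))) = -43837/(13008 + (18 - (-11/4)² + 25*(-11/4))/(-24 - 11/4)) = -43837/(13008 + (18 - 1*121/16 - 275/4)/(-107/4)) = -43837/(13008 - 4*(18 - 121/16 - 275/4)/107) = -43837/(13008 - 4/107*(-933/16)) = -43837/(13008 + 933/428) = -43837/5568357/428 = -43837*428/5568357 = -18762236/5568357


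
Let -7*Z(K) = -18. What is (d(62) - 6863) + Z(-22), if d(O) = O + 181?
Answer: -46322/7 ≈ -6617.4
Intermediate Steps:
d(O) = 181 + O
Z(K) = 18/7 (Z(K) = -⅐*(-18) = 18/7)
(d(62) - 6863) + Z(-22) = ((181 + 62) - 6863) + 18/7 = (243 - 6863) + 18/7 = -6620 + 18/7 = -46322/7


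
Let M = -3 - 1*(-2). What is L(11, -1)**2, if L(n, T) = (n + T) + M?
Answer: 81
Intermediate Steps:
M = -1 (M = -3 + 2 = -1)
L(n, T) = -1 + T + n (L(n, T) = (n + T) - 1 = (T + n) - 1 = -1 + T + n)
L(11, -1)**2 = (-1 - 1 + 11)**2 = 9**2 = 81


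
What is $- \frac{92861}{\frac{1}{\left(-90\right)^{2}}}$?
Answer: $-752174100$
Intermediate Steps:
$- \frac{92861}{\frac{1}{\left(-90\right)^{2}}} = - \frac{92861}{\frac{1}{8100}} = - 92861 \frac{1}{\frac{1}{8100}} = \left(-92861\right) 8100 = -752174100$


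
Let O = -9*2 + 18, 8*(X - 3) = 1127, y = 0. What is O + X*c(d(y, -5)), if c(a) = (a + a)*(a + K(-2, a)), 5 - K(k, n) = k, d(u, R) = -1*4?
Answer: -3453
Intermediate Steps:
X = 1151/8 (X = 3 + (1/8)*1127 = 3 + 1127/8 = 1151/8 ≈ 143.88)
d(u, R) = -4
O = 0 (O = -18 + 18 = 0)
K(k, n) = 5 - k
c(a) = 2*a*(7 + a) (c(a) = (a + a)*(a + (5 - 1*(-2))) = (2*a)*(a + (5 + 2)) = (2*a)*(a + 7) = (2*a)*(7 + a) = 2*a*(7 + a))
O + X*c(d(y, -5)) = 0 + 1151*(2*(-4)*(7 - 4))/8 = 0 + 1151*(2*(-4)*3)/8 = 0 + (1151/8)*(-24) = 0 - 3453 = -3453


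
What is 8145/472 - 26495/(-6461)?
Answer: 9304355/435656 ≈ 21.357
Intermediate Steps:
8145/472 - 26495/(-6461) = 8145*(1/472) - 26495*(-1/6461) = 8145/472 + 3785/923 = 9304355/435656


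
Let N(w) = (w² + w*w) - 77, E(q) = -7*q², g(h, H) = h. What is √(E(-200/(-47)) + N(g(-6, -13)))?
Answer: I*√291045/47 ≈ 11.478*I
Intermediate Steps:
N(w) = -77 + 2*w² (N(w) = (w² + w²) - 77 = 2*w² - 77 = -77 + 2*w²)
√(E(-200/(-47)) + N(g(-6, -13))) = √(-7*(-200/(-47))² + (-77 + 2*(-6)²)) = √(-7*(-200*(-1/47))² + (-77 + 2*36)) = √(-7*(200/47)² + (-77 + 72)) = √(-7*40000/2209 - 5) = √(-280000/2209 - 5) = √(-291045/2209) = I*√291045/47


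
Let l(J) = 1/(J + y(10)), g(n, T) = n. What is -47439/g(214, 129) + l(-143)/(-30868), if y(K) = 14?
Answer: -94450384747/426071004 ≈ -221.68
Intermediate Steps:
l(J) = 1/(14 + J) (l(J) = 1/(J + 14) = 1/(14 + J))
-47439/g(214, 129) + l(-143)/(-30868) = -47439/214 + 1/((14 - 143)*(-30868)) = -47439*1/214 - 1/30868/(-129) = -47439/214 - 1/129*(-1/30868) = -47439/214 + 1/3981972 = -94450384747/426071004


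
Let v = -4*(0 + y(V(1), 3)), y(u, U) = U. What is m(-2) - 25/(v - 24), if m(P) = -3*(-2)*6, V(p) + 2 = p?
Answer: 1321/36 ≈ 36.694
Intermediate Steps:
V(p) = -2 + p
v = -12 (v = -4*(0 + 3) = -4*3 = -12)
m(P) = 36 (m(P) = 6*6 = 36)
m(-2) - 25/(v - 24) = 36 - 25/(-12 - 24) = 36 - 25/(-36) = 36 - 25*(-1/36) = 36 + 25/36 = 1321/36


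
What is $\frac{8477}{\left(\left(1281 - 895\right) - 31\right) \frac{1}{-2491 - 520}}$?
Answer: $- \frac{25524247}{355} \approx -71899.0$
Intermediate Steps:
$\frac{8477}{\left(\left(1281 - 895\right) - 31\right) \frac{1}{-2491 - 520}} = \frac{8477}{\left(\left(1281 - 895\right) - 31\right) \frac{1}{-3011}} = \frac{8477}{\left(386 - 31\right) \left(- \frac{1}{3011}\right)} = \frac{8477}{355 \left(- \frac{1}{3011}\right)} = \frac{8477}{- \frac{355}{3011}} = 8477 \left(- \frac{3011}{355}\right) = - \frac{25524247}{355}$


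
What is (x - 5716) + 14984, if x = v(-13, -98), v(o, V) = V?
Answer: 9170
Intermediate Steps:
x = -98
(x - 5716) + 14984 = (-98 - 5716) + 14984 = -5814 + 14984 = 9170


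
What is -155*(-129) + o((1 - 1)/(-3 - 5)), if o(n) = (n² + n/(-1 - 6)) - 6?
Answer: 19989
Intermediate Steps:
o(n) = -6 + n² - n/7 (o(n) = (n² + n/(-7)) - 6 = (n² - n/7) - 6 = -6 + n² - n/7)
-155*(-129) + o((1 - 1)/(-3 - 5)) = -155*(-129) + (-6 + ((1 - 1)/(-3 - 5))² - (1 - 1)/(7*(-3 - 5))) = 19995 + (-6 + (0/(-8))² - 0/(-8)) = 19995 + (-6 + (0*(-⅛))² - 0*(-1)/8) = 19995 + (-6 + 0² - ⅐*0) = 19995 + (-6 + 0 + 0) = 19995 - 6 = 19989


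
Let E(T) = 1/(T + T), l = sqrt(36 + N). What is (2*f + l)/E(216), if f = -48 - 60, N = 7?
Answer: -93312 + 432*sqrt(43) ≈ -90479.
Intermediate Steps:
f = -108
l = sqrt(43) (l = sqrt(36 + 7) = sqrt(43) ≈ 6.5574)
E(T) = 1/(2*T)
(2*f + l)/E(216) = (2*(-108) + sqrt(43))/(((1/2)/216)) = (-216 + sqrt(43))/(((1/2)*(1/216))) = (-216 + sqrt(43))/(1/432) = (-216 + sqrt(43))*432 = -93312 + 432*sqrt(43)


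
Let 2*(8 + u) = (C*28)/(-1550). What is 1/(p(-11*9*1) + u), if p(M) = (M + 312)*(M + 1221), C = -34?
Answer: 775/185208188 ≈ 4.1845e-6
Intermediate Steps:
u = -5962/775 (u = -8 + (-34*28/(-1550))/2 = -8 + (-952*(-1/1550))/2 = -8 + (1/2)*(476/775) = -8 + 238/775 = -5962/775 ≈ -7.6929)
p(M) = (312 + M)*(1221 + M)
1/(p(-11*9*1) + u) = 1/((380952 + (-11*9*1)**2 + 1533*(-11*9*1)) - 5962/775) = 1/((380952 + (-99*1)**2 + 1533*(-99*1)) - 5962/775) = 1/((380952 + (-99)**2 + 1533*(-99)) - 5962/775) = 1/((380952 + 9801 - 151767) - 5962/775) = 1/(238986 - 5962/775) = 1/(185208188/775) = 775/185208188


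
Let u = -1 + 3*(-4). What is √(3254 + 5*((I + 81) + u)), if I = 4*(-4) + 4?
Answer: √3534 ≈ 59.447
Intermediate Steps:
u = -13 (u = -1 - 12 = -13)
I = -12 (I = -16 + 4 = -12)
√(3254 + 5*((I + 81) + u)) = √(3254 + 5*((-12 + 81) - 13)) = √(3254 + 5*(69 - 13)) = √(3254 + 5*56) = √(3254 + 280) = √3534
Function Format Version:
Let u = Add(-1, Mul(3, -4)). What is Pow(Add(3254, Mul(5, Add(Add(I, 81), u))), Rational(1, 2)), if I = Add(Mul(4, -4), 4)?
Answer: Pow(3534, Rational(1, 2)) ≈ 59.447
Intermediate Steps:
u = -13 (u = Add(-1, -12) = -13)
I = -12 (I = Add(-16, 4) = -12)
Pow(Add(3254, Mul(5, Add(Add(I, 81), u))), Rational(1, 2)) = Pow(Add(3254, Mul(5, Add(Add(-12, 81), -13))), Rational(1, 2)) = Pow(Add(3254, Mul(5, Add(69, -13))), Rational(1, 2)) = Pow(Add(3254, Mul(5, 56)), Rational(1, 2)) = Pow(Add(3254, 280), Rational(1, 2)) = Pow(3534, Rational(1, 2))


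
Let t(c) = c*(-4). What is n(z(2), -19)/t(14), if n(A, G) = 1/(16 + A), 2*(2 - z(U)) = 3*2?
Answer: -1/840 ≈ -0.0011905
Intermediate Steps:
z(U) = -1 (z(U) = 2 - 3*2/2 = 2 - ½*6 = 2 - 3 = -1)
t(c) = -4*c
n(z(2), -19)/t(14) = 1/((16 - 1)*((-4*14))) = 1/(15*(-56)) = (1/15)*(-1/56) = -1/840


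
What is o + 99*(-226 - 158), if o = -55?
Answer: -38071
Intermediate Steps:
o + 99*(-226 - 158) = -55 + 99*(-226 - 158) = -55 + 99*(-384) = -55 - 38016 = -38071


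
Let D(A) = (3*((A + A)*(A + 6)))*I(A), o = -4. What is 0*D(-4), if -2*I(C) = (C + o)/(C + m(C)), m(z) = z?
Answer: 0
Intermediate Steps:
I(C) = -(-4 + C)/(4*C) (I(C) = -(C - 4)/(2*(C + C)) = -(-4 + C)/(2*(2*C)) = -(-4 + C)*1/(2*C)/2 = -(-4 + C)/(4*C))
D(A) = 3*(4 - A)*(6 + A)/2 (D(A) = (3*((A + A)*(A + 6)))*((4 - A)/(4*A)) = (3*((2*A)*(6 + A)))*((4 - A)/(4*A)) = (3*(2*A*(6 + A)))*((4 - A)/(4*A)) = (6*A*(6 + A))*((4 - A)/(4*A)) = 3*(4 - A)*(6 + A)/2)
0*D(-4) = 0*(-3*(-4 - 4)*(6 - 4)/2) = 0*(-3/2*(-8)*2) = 0*24 = 0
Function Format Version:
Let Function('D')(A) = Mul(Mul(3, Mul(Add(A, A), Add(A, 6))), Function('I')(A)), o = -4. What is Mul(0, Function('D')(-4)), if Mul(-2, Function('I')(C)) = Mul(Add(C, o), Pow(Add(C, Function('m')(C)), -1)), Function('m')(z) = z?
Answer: 0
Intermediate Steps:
Function('I')(C) = Mul(Rational(-1, 4), Pow(C, -1), Add(-4, C)) (Function('I')(C) = Mul(Rational(-1, 2), Mul(Add(C, -4), Pow(Add(C, C), -1))) = Mul(Rational(-1, 2), Mul(Add(-4, C), Pow(Mul(2, C), -1))) = Mul(Rational(-1, 2), Mul(Add(-4, C), Mul(Rational(1, 2), Pow(C, -1)))) = Mul(Rational(-1, 2), Mul(Rational(1, 2), Pow(C, -1), Add(-4, C))) = Mul(Rational(-1, 4), Pow(C, -1), Add(-4, C)))
Function('D')(A) = Mul(Rational(3, 2), Add(4, Mul(-1, A)), Add(6, A)) (Function('D')(A) = Mul(Mul(3, Mul(Add(A, A), Add(A, 6))), Mul(Rational(1, 4), Pow(A, -1), Add(4, Mul(-1, A)))) = Mul(Mul(3, Mul(Mul(2, A), Add(6, A))), Mul(Rational(1, 4), Pow(A, -1), Add(4, Mul(-1, A)))) = Mul(Mul(3, Mul(2, A, Add(6, A))), Mul(Rational(1, 4), Pow(A, -1), Add(4, Mul(-1, A)))) = Mul(Mul(6, A, Add(6, A)), Mul(Rational(1, 4), Pow(A, -1), Add(4, Mul(-1, A)))) = Mul(Rational(3, 2), Add(4, Mul(-1, A)), Add(6, A)))
Mul(0, Function('D')(-4)) = Mul(0, Mul(Rational(-3, 2), Add(-4, -4), Add(6, -4))) = Mul(0, Mul(Rational(-3, 2), -8, 2)) = Mul(0, 24) = 0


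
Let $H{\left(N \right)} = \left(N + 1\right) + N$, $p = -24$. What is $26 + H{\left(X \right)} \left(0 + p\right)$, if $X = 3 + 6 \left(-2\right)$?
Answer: $434$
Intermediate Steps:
$X = -9$ ($X = 3 - 12 = -9$)
$H{\left(N \right)} = 1 + 2 N$ ($H{\left(N \right)} = \left(1 + N\right) + N = 1 + 2 N$)
$26 + H{\left(X \right)} \left(0 + p\right) = 26 + \left(1 + 2 \left(-9\right)\right) \left(0 - 24\right) = 26 + \left(1 - 18\right) \left(-24\right) = 26 - -408 = 26 + 408 = 434$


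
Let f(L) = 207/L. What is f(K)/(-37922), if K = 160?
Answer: -207/6067520 ≈ -3.4116e-5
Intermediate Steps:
f(K)/(-37922) = (207/160)/(-37922) = (207*(1/160))*(-1/37922) = (207/160)*(-1/37922) = -207/6067520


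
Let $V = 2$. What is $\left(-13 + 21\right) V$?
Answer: $16$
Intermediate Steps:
$\left(-13 + 21\right) V = \left(-13 + 21\right) 2 = 8 \cdot 2 = 16$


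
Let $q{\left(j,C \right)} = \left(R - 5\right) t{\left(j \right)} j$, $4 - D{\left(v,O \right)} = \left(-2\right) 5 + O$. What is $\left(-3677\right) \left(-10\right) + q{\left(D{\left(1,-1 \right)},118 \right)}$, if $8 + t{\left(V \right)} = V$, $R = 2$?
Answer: $36455$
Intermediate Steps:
$t{\left(V \right)} = -8 + V$
$D{\left(v,O \right)} = 14 - O$ ($D{\left(v,O \right)} = 4 - \left(\left(-2\right) 5 + O\right) = 4 - \left(-10 + O\right) = 14 - O$)
$q{\left(j,C \right)} = j \left(24 - 3 j\right)$ ($q{\left(j,C \right)} = \left(2 - 5\right) \left(-8 + j\right) j = - 3 \left(-8 + j\right) j = \left(24 - 3 j\right) j = j \left(24 - 3 j\right)$)
$\left(-3677\right) \left(-10\right) + q{\left(D{\left(1,-1 \right)},118 \right)} = \left(-3677\right) \left(-10\right) + 3 \left(14 - -1\right) \left(8 - \left(14 - -1\right)\right) = 36770 + 3 \left(14 + 1\right) \left(8 - \left(14 + 1\right)\right) = 36770 + 3 \cdot 15 \left(8 - 15\right) = 36770 + 3 \cdot 15 \left(-7\right) = 36770 - 315 = 36455$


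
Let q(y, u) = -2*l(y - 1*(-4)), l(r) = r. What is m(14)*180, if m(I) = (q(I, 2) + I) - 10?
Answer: -5760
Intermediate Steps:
q(y, u) = -8 - 2*y (q(y, u) = -2*(y - 1*(-4)) = -2*(y + 4) = -2*(4 + y) = -8 - 2*y)
m(I) = -18 - I (m(I) = ((-8 - 2*I) + I) - 10 = (-8 - I) - 10 = -18 - I)
m(14)*180 = (-18 - 1*14)*180 = (-18 - 14)*180 = -32*180 = -5760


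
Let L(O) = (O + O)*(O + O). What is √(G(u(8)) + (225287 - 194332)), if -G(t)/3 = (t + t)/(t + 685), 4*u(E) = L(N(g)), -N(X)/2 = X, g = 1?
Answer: √14694972019/689 ≈ 175.94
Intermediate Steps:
N(X) = -2*X
L(O) = 4*O² (L(O) = (2*O)*(2*O) = 4*O²)
u(E) = 4 (u(E) = (4*(-2*1)²)/4 = (4*(-2)²)/4 = (4*4)/4 = (¼)*16 = 4)
G(t) = -6*t/(685 + t) (G(t) = -3*(t + t)/(t + 685) = -3*2*t/(685 + t) = -6*t/(685 + t))
√(G(u(8)) + (225287 - 194332)) = √(-6*4/(685 + 4) + (225287 - 194332)) = √(-6*4/689 + 30955) = √(-6*4*1/689 + 30955) = √(-24/689 + 30955) = √(21327971/689) = √14694972019/689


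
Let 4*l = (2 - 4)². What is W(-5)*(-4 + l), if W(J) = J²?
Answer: -75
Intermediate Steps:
l = 1 (l = (2 - 4)²/4 = (¼)*(-2)² = (¼)*4 = 1)
W(-5)*(-4 + l) = (-5)²*(-4 + 1) = 25*(-3) = -75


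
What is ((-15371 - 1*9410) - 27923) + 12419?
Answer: -40285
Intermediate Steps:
((-15371 - 1*9410) - 27923) + 12419 = ((-15371 - 9410) - 27923) + 12419 = (-24781 - 27923) + 12419 = -52704 + 12419 = -40285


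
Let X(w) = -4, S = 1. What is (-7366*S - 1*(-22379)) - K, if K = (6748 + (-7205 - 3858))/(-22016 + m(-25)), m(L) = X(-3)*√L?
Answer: 454798500093/30294041 + 21575*I/121176164 ≈ 15013.0 + 0.00017805*I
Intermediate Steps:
m(L) = -4*√L
K = -4315*(-22016 + 20*I)/484704656 (K = (6748 + (-7205 - 3858))/(-22016 - 20*I) = (6748 - 11063)/(-22016 - 20*I) = -4315*(-22016 + 20*I)/484704656 ≈ 0.19599 - 0.00017805*I)
(-7366*S - 1*(-22379)) - K = (-7366*1 - 1*(-22379)) - (5937440/30294041 - 21575*I/121176164) = (-7366 + 22379) + (-5937440/30294041 + 21575*I/121176164) = 15013 + (-5937440/30294041 + 21575*I/121176164) = 454798500093/30294041 + 21575*I/121176164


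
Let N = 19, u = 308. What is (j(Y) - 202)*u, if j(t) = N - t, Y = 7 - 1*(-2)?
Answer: -59136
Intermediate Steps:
Y = 9 (Y = 7 + 2 = 9)
j(t) = 19 - t
(j(Y) - 202)*u = ((19 - 1*9) - 202)*308 = ((19 - 9) - 202)*308 = (10 - 202)*308 = -192*308 = -59136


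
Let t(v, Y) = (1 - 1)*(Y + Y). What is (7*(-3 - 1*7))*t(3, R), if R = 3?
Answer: 0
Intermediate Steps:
t(v, Y) = 0 (t(v, Y) = 0*(2*Y) = 0)
(7*(-3 - 1*7))*t(3, R) = (7*(-3 - 1*7))*0 = (7*(-3 - 7))*0 = (7*(-10))*0 = -70*0 = 0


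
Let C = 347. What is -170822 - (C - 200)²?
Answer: -192431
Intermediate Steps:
-170822 - (C - 200)² = -170822 - (347 - 200)² = -170822 - 1*147² = -170822 - 1*21609 = -170822 - 21609 = -192431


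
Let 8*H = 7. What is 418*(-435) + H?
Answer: -1454633/8 ≈ -1.8183e+5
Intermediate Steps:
H = 7/8 (H = (⅛)*7 = 7/8 ≈ 0.87500)
418*(-435) + H = 418*(-435) + 7/8 = -181830 + 7/8 = -1454633/8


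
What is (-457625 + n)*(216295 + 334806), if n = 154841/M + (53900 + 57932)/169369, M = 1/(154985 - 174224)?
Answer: -278099555423915807824/169369 ≈ -1.6420e+15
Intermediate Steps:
M = -1/19239 (M = 1/(-19239) = -1/19239 ≈ -5.1978e-5)
n = -504547879552799/169369 (n = 154841/(-1/19239) + (53900 + 57932)/169369 = 154841*(-19239) + 111832*(1/169369) = -2978985999 + 111832/169369 = -504547879552799/169369 ≈ -2.9790e+9)
(-457625 + n)*(216295 + 334806) = (-457625 - 504547879552799/169369)*(216295 + 334806) = -504625387041424/169369*551101 = -278099555423915807824/169369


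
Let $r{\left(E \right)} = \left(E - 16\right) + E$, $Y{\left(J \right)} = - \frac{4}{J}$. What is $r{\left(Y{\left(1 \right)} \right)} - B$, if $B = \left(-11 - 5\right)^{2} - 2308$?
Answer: $2028$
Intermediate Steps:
$r{\left(E \right)} = -16 + 2 E$ ($r{\left(E \right)} = \left(-16 + E\right) + E = -16 + 2 E$)
$B = -2052$ ($B = \left(-16\right)^{2} - 2308 = 256 - 2308 = -2052$)
$r{\left(Y{\left(1 \right)} \right)} - B = \left(-16 + 2 \left(- \frac{4}{1}\right)\right) - -2052 = \left(-16 + 2 \left(\left(-4\right) 1\right)\right) + 2052 = \left(-16 + 2 \left(-4\right)\right) + 2052 = \left(-16 - 8\right) + 2052 = -24 + 2052 = 2028$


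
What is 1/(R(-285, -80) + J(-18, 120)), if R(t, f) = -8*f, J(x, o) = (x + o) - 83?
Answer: 1/659 ≈ 0.0015175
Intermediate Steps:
J(x, o) = -83 + o + x (J(x, o) = (o + x) - 83 = -83 + o + x)
1/(R(-285, -80) + J(-18, 120)) = 1/(-8*(-80) + (-83 + 120 - 18)) = 1/(640 + 19) = 1/659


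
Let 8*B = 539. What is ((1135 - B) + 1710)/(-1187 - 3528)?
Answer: -22221/37720 ≈ -0.58910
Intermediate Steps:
B = 539/8 (B = (⅛)*539 = 539/8 ≈ 67.375)
((1135 - B) + 1710)/(-1187 - 3528) = ((1135 - 1*539/8) + 1710)/(-1187 - 3528) = ((1135 - 539/8) + 1710)/(-4715) = (8541/8 + 1710)*(-1/4715) = (22221/8)*(-1/4715) = -22221/37720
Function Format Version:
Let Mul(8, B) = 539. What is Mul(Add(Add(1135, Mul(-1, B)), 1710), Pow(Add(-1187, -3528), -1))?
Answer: Rational(-22221, 37720) ≈ -0.58910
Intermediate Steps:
B = Rational(539, 8) (B = Mul(Rational(1, 8), 539) = Rational(539, 8) ≈ 67.375)
Mul(Add(Add(1135, Mul(-1, B)), 1710), Pow(Add(-1187, -3528), -1)) = Mul(Add(Add(1135, Mul(-1, Rational(539, 8))), 1710), Pow(Add(-1187, -3528), -1)) = Mul(Add(Add(1135, Rational(-539, 8)), 1710), Pow(-4715, -1)) = Mul(Add(Rational(8541, 8), 1710), Rational(-1, 4715)) = Mul(Rational(22221, 8), Rational(-1, 4715)) = Rational(-22221, 37720)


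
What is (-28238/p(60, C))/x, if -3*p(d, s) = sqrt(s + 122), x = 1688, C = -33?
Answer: 42357*sqrt(89)/75116 ≈ 5.3197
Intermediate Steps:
p(d, s) = -sqrt(122 + s)/3 (p(d, s) = -sqrt(s + 122)/3 = -sqrt(122 + s)/3)
(-28238/p(60, C))/x = -28238*(-3/sqrt(122 - 33))/1688 = -28238*(-3*sqrt(89)/89)*(1/1688) = -(-84714)*sqrt(89)/89*(1/1688) = (84714*sqrt(89)/89)*(1/1688) = 42357*sqrt(89)/75116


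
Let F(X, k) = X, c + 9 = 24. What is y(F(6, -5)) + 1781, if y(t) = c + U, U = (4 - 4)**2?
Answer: 1796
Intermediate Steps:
c = 15 (c = -9 + 24 = 15)
U = 0 (U = 0**2 = 0)
y(t) = 15 (y(t) = 15 + 0 = 15)
y(F(6, -5)) + 1781 = 15 + 1781 = 1796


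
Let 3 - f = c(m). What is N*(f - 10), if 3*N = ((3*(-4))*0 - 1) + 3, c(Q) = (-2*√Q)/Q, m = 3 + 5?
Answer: -14/3 + √2/3 ≈ -4.1953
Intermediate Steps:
m = 8
c(Q) = -2/√Q
f = 3 + √2/2 (f = 3 - (-2)/√8 = 3 - (-2)*√2/4 = 3 - (-1)*√2/2 = 3 + √2/2 ≈ 3.7071)
N = ⅔ (N = (((3*(-4))*0 - 1) + 3)/3 = ((-12*0 - 1) + 3)/3 = ((0 - 1) + 3)/3 = (-1 + 3)/3 = (⅓)*2 = ⅔ ≈ 0.66667)
N*(f - 10) = 2*((3 + √2/2) - 10)/3 = 2*(-7 + √2/2)/3 = -14/3 + √2/3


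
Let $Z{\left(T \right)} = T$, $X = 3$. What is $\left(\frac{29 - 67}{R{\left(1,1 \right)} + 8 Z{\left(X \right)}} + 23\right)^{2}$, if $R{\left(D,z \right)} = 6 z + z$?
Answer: $\frac{455625}{961} \approx 474.12$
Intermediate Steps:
$R{\left(D,z \right)} = 7 z$
$\left(\frac{29 - 67}{R{\left(1,1 \right)} + 8 Z{\left(X \right)}} + 23\right)^{2} = \left(\frac{29 - 67}{7 \cdot 1 + 8 \cdot 3} + 23\right)^{2} = \left(- \frac{38}{7 + 24} + 23\right)^{2} = \left(- \frac{38}{31} + 23\right)^{2} = \left(\frac{675}{31}\right)^{2} = \frac{455625}{961}$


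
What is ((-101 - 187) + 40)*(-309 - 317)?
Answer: 155248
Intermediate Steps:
((-101 - 187) + 40)*(-309 - 317) = (-288 + 40)*(-626) = -248*(-626) = 155248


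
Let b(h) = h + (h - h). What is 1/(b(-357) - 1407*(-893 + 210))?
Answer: 1/960624 ≈ 1.0410e-6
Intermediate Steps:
b(h) = h (b(h) = h + 0 = h)
1/(b(-357) - 1407*(-893 + 210)) = 1/(-357 - 1407*(-893 + 210)) = 1/(-357 - 1407*(-683)) = 1/(-357 + 960981) = 1/960624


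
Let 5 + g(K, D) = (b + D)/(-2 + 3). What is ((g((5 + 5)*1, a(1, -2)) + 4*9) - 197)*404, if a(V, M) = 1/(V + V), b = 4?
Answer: -65246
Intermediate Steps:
a(V, M) = 1/(2*V)
g(K, D) = -1 + D (g(K, D) = -5 + (4 + D)/(-2 + 3) = -5 + (4 + D)/1 = -5 + (4 + D)*1 = -5 + (4 + D) = -1 + D)
((g((5 + 5)*1, a(1, -2)) + 4*9) - 197)*404 = (((-1 + (½)/1) + 4*9) - 197)*404 = (((-1 + (½)*1) + 36) - 197)*404 = (((-1 + ½) + 36) - 197)*404 = ((-½ + 36) - 197)*404 = (71/2 - 197)*404 = -323/2*404 = -65246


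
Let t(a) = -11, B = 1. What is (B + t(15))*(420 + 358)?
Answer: -7780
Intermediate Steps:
(B + t(15))*(420 + 358) = (1 - 11)*(420 + 358) = -10*778 = -7780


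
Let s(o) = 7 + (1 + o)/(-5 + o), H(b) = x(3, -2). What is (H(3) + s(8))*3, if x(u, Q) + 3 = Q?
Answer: 15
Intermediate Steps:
x(u, Q) = -3 + Q
H(b) = -5 (H(b) = -3 - 2 = -5)
s(o) = 7 + (1 + o)/(-5 + o)
(H(3) + s(8))*3 = (-5 + 2*(-17 + 4*8)/(-5 + 8))*3 = (-5 + 2*(-17 + 32)/3)*3 = (-5 + 2*(⅓)*15)*3 = (-5 + 10)*3 = 5*3 = 15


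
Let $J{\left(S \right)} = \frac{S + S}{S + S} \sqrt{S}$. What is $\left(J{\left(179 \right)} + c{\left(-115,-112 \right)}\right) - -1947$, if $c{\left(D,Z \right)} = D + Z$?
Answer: $1720 + \sqrt{179} \approx 1733.4$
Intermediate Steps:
$J{\left(S \right)} = \sqrt{S}$ ($J{\left(S \right)} = \frac{2 S}{2 S} \sqrt{S} = 2 S \frac{1}{2 S} \sqrt{S} = 1 \sqrt{S} = \sqrt{S}$)
$\left(J{\left(179 \right)} + c{\left(-115,-112 \right)}\right) - -1947 = \left(\sqrt{179} - 227\right) - -1947 = \left(\sqrt{179} - 227\right) + \left(-7269 + 9216\right) = \left(-227 + \sqrt{179}\right) + 1947 = 1720 + \sqrt{179}$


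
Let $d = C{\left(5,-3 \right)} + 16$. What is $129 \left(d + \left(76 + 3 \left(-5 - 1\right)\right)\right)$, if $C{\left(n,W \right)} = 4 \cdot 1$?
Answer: $10062$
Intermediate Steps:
$C{\left(n,W \right)} = 4$
$d = 20$ ($d = 4 + 16 = 20$)
$129 \left(d + \left(76 + 3 \left(-5 - 1\right)\right)\right) = 129 \left(20 + \left(76 + 3 \left(-5 - 1\right)\right)\right) = 129 \left(20 + \left(76 + 3 \left(-6\right)\right)\right) = 129 \left(20 + \left(76 - 18\right)\right) = 129 \left(20 + 58\right) = 129 \cdot 78 = 10062$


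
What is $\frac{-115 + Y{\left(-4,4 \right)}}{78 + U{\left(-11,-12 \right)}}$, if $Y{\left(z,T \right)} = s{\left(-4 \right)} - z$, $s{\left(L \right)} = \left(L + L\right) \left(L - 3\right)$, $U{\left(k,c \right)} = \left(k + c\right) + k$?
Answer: $- \frac{5}{4} \approx -1.25$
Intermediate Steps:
$U{\left(k,c \right)} = c + 2 k$ ($U{\left(k,c \right)} = \left(c + k\right) + k = c + 2 k$)
$s{\left(L \right)} = 2 L \left(-3 + L\right)$
$Y{\left(z,T \right)} = 56 - z$ ($Y{\left(z,T \right)} = 2 \left(-4\right) \left(-3 - 4\right) - z = 2 \left(-4\right) \left(-7\right) - z = 56 - z$)
$\frac{-115 + Y{\left(-4,4 \right)}}{78 + U{\left(-11,-12 \right)}} = \frac{-115 + \left(56 - -4\right)}{78 + \left(-12 + 2 \left(-11\right)\right)} = \frac{-115 + \left(56 + 4\right)}{78 - 34} = \frac{-115 + 60}{78 - 34} = \frac{1}{44} \left(-55\right) = - \frac{5}{4}$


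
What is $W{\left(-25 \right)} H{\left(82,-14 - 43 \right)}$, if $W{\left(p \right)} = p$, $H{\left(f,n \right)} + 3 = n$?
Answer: $1500$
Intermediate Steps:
$H{\left(f,n \right)} = -3 + n$
$W{\left(-25 \right)} H{\left(82,-14 - 43 \right)} = - 25 \left(-3 - 57\right) = \left(-25\right) \left(-60\right) = 1500$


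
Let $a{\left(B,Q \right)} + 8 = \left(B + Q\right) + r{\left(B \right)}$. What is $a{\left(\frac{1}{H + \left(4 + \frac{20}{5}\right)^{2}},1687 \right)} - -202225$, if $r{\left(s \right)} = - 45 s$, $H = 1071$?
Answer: $\frac{231430996}{1135} \approx 2.039 \cdot 10^{5}$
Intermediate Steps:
$a{\left(B,Q \right)} = -8 + Q - 44 B$ ($a{\left(B,Q \right)} = -8 - \left(- Q + 44 B\right) = -8 + Q - 44 B$)
$a{\left(\frac{1}{H + \left(4 + \frac{20}{5}\right)^{2}},1687 \right)} - -202225 = \left(-8 + 1687 - \frac{44}{1071 + \left(4 + \frac{20}{5}\right)^{2}}\right) - -202225 = \left(-8 + 1687 - \frac{44}{1071 + \left(4 + 20 \cdot \frac{1}{5}\right)^{2}}\right) + 202225 = \left(-8 + 1687 - \frac{44}{1071 + \left(4 + 4\right)^{2}}\right) + 202225 = \left(-8 + 1687 - \frac{44}{1071 + 8^{2}}\right) + 202225 = \left(-8 + 1687 - \frac{44}{1071 + 64}\right) + 202225 = \left(-8 + 1687 - \frac{44}{1135}\right) + 202225 = \frac{1905621}{1135} + 202225 = \frac{231430996}{1135}$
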